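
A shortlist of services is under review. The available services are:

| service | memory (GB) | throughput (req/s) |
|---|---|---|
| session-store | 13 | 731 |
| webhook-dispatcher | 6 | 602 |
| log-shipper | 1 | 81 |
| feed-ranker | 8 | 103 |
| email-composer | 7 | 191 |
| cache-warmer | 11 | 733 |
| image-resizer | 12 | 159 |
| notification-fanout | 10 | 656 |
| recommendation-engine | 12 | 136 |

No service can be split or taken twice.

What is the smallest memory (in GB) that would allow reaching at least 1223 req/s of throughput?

Need the lightest bundle worth ≥ 1223.
webhook-dispatcher + notification-fanout reaches 1258 using 16 GB.
Below 16 GB the best achievable stays under 1223.

16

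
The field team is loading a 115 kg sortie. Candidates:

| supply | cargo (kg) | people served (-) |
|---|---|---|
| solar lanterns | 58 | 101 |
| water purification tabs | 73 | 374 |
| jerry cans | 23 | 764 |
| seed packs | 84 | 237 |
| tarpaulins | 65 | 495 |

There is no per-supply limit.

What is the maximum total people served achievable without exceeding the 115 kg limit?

Ranking by ratio (people served/kg): jerry cans 33.22, tarpaulins 7.62, water purification tabs 5.12, seed packs 2.82.
Taking 5×jerry cans: 115 kg used, 3820 in people served.
Every other selection either busts 115 kg or fails to beat 3820.

3820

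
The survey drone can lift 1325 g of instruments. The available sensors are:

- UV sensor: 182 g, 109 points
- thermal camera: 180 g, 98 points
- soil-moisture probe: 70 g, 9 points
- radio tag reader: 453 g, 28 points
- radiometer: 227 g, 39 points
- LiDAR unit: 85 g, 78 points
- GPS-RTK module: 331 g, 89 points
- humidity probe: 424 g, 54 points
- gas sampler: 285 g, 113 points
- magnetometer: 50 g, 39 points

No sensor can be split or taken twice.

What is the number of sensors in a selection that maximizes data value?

7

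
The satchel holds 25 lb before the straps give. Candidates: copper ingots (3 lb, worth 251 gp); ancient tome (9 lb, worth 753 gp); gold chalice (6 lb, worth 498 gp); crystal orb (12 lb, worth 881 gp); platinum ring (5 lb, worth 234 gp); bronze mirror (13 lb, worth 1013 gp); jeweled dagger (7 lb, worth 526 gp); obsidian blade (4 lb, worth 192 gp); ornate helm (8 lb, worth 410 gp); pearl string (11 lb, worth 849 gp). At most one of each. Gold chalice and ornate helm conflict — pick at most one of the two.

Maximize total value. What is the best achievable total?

By value per lb: copper ingots 83.67, ancient tome 83.67, gold chalice 83.00 lead.
Copper ingots + ancient tome + gold chalice + jeweled dagger uses 25 of the 25 lb and totals 2028.
An exhaustive check of the 1024 subsets confirms 2028.

2028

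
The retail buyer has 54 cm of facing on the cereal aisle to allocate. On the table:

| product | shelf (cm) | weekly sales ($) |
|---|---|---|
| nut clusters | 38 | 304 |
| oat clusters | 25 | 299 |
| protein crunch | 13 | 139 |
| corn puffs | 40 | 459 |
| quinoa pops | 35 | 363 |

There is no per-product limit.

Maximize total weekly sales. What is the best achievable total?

598

2×oat clusters uses 50 of the 54 cm and totals 598.
No other feasible combination exceeds 598.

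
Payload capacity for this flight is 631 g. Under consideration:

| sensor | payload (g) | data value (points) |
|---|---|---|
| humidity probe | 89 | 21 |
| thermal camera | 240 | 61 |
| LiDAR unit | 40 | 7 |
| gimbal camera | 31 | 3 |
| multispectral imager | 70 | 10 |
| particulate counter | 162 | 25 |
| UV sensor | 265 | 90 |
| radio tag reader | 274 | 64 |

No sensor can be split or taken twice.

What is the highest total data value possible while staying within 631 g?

The ratio ordering already packs tightly: humidity probe + thermal camera + gimbal camera + UV sensor, 625 g, 175.

175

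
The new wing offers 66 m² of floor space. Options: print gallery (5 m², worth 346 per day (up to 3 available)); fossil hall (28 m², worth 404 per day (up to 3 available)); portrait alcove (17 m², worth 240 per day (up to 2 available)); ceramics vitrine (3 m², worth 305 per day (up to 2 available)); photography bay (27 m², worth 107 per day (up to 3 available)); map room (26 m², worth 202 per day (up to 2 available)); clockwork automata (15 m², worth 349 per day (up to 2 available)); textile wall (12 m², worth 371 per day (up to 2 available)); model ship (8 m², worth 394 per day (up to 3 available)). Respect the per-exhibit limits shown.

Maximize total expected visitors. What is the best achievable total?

By expected visitors per m²: ceramics vitrine 101.67, print gallery 69.20, model ship 49.25 lead.
The ratio heuristic lands on 3×print gallery + 2×ceramics vitrine + textile wall + 3×model ship (3201) but leaves 9 m² idle.
Replace ceramics vitrine with textile wall: the trade gains 66 net, giving 3267 at 66 m².
Nothing else within 66 m² beats 3267.

3267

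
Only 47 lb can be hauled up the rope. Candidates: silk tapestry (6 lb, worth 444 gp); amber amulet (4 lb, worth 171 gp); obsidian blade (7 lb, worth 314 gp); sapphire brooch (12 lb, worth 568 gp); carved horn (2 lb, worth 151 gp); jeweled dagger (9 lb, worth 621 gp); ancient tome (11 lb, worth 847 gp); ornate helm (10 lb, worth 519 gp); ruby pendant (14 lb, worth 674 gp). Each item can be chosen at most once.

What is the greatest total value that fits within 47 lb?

2945

The ratio heuristic lands on silk tapestry + obsidian blade + carved horn + jeweled dagger + ancient tome + ornate helm (2896) but leaves 2 lb idle.
Replace ornate helm with sapphire brooch: the trade gains 49 net, giving 2945 at 47 lb.
No other feasible combination exceeds 2945.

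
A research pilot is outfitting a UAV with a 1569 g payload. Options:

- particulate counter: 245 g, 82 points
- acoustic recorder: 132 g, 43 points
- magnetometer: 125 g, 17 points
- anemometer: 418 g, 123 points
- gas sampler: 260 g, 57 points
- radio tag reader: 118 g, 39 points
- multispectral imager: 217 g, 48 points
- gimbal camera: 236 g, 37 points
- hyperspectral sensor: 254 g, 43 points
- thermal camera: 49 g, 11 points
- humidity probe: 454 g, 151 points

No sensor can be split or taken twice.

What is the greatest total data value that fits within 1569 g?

467

Filling by ratio: particulate counter + acoustic recorder + magnetometer + anemometer + radio tag reader + thermal camera + humidity probe for 466, with 28 g left unused.
The 243 g tied up in magnetometer and radio tag reader is better spent on gas sampler — total rises to 467 (1558 g).
An exhaustive check of the 2048 subsets confirms 467.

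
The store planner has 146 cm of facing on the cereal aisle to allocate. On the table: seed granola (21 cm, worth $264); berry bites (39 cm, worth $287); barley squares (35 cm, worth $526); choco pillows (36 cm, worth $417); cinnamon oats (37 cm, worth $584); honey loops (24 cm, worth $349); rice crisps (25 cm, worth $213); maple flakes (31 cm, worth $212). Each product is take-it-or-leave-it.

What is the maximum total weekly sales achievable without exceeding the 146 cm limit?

Seed granola + barley squares + cinnamon oats + honey loops + rice crisps uses 142 of the 146 cm and totals 1936.
No other feasible combination exceeds 1936.

1936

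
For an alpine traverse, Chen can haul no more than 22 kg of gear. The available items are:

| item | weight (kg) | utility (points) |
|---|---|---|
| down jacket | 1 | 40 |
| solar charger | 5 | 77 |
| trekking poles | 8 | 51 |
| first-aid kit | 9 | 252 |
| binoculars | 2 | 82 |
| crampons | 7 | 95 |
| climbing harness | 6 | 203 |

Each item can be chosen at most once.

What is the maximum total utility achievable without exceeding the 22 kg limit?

614

Filling by ratio: down jacket + first-aid kit + binoculars + climbing harness for 577, with 4 kg left unused.
Dropping down jacket frees 1 kg; slotting in solar charger (5 kg) lifts the total to 614 at 22 kg.
The closest alternative, down jacket + first-aid kit + binoculars + climbing harness, reaches only 577.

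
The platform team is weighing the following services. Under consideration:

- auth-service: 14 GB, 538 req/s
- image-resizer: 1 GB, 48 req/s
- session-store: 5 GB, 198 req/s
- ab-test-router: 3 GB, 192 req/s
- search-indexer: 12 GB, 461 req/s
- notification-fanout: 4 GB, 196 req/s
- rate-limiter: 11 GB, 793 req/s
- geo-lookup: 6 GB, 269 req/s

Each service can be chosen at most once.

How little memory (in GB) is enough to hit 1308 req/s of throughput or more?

23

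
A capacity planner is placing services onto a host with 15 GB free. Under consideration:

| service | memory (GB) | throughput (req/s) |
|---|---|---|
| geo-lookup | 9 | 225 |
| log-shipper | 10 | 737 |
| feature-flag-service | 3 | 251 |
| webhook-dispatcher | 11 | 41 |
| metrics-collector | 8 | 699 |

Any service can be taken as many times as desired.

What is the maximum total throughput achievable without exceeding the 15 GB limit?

1255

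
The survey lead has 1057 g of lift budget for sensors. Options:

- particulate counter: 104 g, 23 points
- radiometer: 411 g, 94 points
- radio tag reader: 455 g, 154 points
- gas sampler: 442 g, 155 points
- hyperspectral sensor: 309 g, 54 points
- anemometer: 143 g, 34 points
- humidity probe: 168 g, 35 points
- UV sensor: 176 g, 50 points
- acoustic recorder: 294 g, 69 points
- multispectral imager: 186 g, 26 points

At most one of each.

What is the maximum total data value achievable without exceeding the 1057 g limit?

The ratio ordering already packs tightly: radio tag reader + gas sampler + anemometer, 1040 g, 343.

343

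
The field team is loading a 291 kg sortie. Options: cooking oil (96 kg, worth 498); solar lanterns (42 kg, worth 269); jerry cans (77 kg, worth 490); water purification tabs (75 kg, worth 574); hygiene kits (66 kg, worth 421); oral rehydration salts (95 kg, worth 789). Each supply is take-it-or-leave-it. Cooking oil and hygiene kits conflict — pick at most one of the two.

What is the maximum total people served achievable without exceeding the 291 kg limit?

2122

Ranking by ratio (people served/kg): oral rehydration salts 8.31, water purification tabs 7.65, solar lanterns 6.40, hygiene kits 6.38.
The ratio heuristic lands on solar lanterns + water purification tabs + hygiene kits + oral rehydration salts (2053) but leaves 13 kg idle.
Dropping hygiene kits frees 66 kg; slotting in jerry cans (77 kg) lifts the total to 2122 at 289 kg.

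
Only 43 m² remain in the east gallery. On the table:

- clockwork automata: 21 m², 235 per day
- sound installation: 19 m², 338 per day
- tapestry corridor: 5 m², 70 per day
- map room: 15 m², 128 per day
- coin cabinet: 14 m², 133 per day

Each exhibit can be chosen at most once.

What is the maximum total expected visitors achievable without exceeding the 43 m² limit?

A density-first pass picks sound installation + tapestry corridor + coin cabinet — 541 at 38 m².
The 19 m² tied up in tapestry corridor and coin cabinet is better spent on clockwork automata — total rises to 573 (40 m²).
Next best is sound installation + tapestry corridor + coin cabinet at 541 (38 m²) — short by 32.

573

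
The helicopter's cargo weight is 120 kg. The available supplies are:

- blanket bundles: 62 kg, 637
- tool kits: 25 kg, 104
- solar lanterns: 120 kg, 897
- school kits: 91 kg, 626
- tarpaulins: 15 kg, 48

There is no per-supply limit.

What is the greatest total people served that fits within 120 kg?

897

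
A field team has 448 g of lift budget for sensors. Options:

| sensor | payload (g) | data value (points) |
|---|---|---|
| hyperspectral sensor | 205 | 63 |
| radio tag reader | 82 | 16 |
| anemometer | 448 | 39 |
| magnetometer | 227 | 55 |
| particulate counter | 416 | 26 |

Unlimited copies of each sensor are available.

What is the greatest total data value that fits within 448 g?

By data value per g: hyperspectral sensor 0.31, magnetometer 0.24, radio tag reader 0.20 lead.
Taking 2×hyperspectral sensor: 410 g used, 126 in data value.
The spare 38 g is too small for any remaining sensor, and no exchange beats 126.

126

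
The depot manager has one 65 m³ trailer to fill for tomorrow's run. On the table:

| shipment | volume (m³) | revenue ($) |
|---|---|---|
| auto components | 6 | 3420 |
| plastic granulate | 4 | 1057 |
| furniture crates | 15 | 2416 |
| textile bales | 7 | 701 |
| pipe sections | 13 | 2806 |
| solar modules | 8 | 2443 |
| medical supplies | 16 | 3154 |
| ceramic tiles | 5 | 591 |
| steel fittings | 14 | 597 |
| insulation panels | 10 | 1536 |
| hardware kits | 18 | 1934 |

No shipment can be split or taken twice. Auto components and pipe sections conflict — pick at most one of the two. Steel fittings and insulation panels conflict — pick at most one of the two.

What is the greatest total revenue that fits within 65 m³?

14617

Ranking by ratio (revenue/m³): auto components 570.00, solar modules 305.38, plastic granulate 264.25.
Taking auto components + plastic granulate + furniture crates + solar modules + medical supplies + ceramic tiles + insulation panels: 64 m³ used, 14617 in revenue.
Runner-up auto components + plastic granulate + furniture crates + solar modules + medical supplies + insulation panels tops out at 14026.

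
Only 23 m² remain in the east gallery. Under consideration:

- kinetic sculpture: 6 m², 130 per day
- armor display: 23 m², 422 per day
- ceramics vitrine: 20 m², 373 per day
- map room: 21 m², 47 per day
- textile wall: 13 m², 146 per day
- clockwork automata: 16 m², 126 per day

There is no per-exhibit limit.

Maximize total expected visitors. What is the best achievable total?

422

Taking the top-ratio exhibits first gives 3×kinetic sculpture for 390 (18 m²).
The 18 m² tied up in 3×kinetic sculpture is better spent on armor display — total rises to 422 (23 m²).
No other feasible combination exceeds 422.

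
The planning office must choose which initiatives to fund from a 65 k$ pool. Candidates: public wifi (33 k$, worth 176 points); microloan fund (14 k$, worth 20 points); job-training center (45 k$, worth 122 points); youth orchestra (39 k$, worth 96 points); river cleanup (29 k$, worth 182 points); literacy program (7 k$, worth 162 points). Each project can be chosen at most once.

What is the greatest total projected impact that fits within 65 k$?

364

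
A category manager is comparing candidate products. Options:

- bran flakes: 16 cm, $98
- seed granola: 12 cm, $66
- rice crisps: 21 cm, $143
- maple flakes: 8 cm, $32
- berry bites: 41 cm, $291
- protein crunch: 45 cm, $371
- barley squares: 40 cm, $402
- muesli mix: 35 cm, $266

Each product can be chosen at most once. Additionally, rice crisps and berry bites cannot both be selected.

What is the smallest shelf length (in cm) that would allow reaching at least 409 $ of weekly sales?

Minimise cm subject to total weekly sales ≥ 409.
Taking maple flakes + barley squares gives 434 (≥ 409) for 48 cm.
Below 48 cm the best achievable stays under 409.

48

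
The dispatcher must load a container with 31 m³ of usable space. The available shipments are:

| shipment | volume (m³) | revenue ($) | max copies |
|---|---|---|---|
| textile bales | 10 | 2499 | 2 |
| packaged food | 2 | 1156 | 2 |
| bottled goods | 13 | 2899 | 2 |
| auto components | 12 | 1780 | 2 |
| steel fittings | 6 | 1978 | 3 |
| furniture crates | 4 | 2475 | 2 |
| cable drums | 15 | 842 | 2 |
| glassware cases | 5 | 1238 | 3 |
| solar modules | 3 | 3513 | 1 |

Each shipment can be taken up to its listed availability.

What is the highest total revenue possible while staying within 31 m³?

Greedy by ratio would take 2×packaged food + 2×steel fittings + 2×furniture crates + solar modules: 27 m³ used, total 14731.
Replace packaged food with steel fittings: the trade gains 822 net, giving 15553 at 31 m³.

15553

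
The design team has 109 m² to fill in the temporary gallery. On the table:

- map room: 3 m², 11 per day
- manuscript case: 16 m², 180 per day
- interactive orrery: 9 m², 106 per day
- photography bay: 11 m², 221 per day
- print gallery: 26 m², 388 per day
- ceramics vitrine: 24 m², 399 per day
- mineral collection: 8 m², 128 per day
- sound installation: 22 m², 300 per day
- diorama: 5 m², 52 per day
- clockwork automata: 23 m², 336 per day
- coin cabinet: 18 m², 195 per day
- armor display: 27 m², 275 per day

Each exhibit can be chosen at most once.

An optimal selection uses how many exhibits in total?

The maximum expected visitors within 109 m² is 1655.
For example map room + photography bay + print gallery + ceramics vitrine + sound installation + clockwork automata achieves it, using 109 m².
Any selection reaching 1655 contains exactly 6 exhibits.

6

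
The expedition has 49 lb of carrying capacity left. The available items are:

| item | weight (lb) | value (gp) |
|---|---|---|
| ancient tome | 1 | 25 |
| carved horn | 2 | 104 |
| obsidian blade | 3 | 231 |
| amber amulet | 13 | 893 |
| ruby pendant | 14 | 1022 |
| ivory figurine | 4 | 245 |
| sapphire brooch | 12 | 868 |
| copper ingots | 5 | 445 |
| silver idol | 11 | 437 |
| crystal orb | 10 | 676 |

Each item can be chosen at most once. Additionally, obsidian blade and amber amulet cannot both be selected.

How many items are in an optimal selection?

7

The maximum value within 49 lb is 3512.
ancient tome + obsidian blade + ruby pendant + ivory figurine + sapphire brooch + copper ingots + crystal orb hits 3512 at 49 lb.
Every optimal selection uses 7 items.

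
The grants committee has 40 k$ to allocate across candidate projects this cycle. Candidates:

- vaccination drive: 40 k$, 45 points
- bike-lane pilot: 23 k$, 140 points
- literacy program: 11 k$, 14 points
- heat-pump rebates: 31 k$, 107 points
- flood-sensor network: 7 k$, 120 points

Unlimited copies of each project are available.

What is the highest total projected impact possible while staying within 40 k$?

600

Taking 5×flood-sensor network: 35 k$ used, 600 in projected impact.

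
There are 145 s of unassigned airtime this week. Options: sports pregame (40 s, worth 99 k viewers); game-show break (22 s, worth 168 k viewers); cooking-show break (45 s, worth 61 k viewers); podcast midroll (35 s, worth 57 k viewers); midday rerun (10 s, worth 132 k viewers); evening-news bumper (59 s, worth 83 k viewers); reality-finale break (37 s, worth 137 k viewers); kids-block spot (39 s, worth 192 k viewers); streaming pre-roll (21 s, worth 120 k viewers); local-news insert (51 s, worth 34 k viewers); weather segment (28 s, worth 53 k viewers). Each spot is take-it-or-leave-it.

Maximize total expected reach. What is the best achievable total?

Density check — midday rerun 13.20, game-show break 7.64, streaming pre-roll 5.71 are the best per s.
Game-show break + midday rerun + reality-finale break + kids-block spot + streaming pre-roll uses 129 of the 145 s and totals 749.
Runner-up sports pregame + game-show break + midday rerun + kids-block spot + streaming pre-roll tops out at 711.

749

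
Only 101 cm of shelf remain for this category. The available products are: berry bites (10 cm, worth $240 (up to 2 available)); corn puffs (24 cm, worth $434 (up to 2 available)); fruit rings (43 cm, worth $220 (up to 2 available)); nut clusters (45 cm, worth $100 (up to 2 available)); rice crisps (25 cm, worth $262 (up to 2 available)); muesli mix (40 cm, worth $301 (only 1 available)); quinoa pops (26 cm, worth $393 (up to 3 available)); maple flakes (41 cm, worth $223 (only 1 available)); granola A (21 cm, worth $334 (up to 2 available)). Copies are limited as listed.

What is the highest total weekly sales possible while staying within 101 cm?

A density-first pass picks 2×berry bites + 2×corn puffs + granola A — 1682 at 89 cm.
The 10 cm tied up in berry bites is better spent on granola A — total rises to 1776 (100 cm).
That's the maximum — no swap from here does better than 1776.

1776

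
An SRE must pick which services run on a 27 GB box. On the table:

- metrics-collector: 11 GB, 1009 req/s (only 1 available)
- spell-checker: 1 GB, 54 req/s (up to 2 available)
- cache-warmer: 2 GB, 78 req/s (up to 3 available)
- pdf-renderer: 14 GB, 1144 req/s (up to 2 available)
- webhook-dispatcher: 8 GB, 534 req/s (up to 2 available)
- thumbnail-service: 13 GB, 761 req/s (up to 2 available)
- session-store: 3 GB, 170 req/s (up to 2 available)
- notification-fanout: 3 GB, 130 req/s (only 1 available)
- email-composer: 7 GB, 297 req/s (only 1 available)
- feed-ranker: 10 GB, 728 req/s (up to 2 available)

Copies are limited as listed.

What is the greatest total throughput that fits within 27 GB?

Taking metrics-collector + 2×spell-checker + pdf-renderer: 27 GB used, 2261 in throughput.
No other feasible combination exceeds 2261.

2261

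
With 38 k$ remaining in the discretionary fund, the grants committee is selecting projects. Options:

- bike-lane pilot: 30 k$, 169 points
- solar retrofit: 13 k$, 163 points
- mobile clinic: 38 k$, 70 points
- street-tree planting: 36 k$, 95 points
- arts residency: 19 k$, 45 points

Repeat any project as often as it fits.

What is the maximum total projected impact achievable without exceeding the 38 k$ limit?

Density check — solar retrofit 12.54, bike-lane pilot 5.63, street-tree planting 2.64, arts residency 2.37 are the best per k$.
The ratio ordering already packs tightly: 2×solar retrofit, 26 k$, 326.
No other feasible combination exceeds 326.

326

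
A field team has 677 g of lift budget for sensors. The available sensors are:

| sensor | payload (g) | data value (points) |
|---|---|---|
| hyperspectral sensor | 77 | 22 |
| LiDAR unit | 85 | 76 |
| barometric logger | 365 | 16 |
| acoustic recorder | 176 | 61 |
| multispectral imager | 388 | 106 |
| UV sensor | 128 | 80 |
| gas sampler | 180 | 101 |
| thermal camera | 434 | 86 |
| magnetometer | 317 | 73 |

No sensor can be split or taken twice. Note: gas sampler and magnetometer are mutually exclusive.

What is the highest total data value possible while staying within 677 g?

By data value per g: LiDAR unit 0.89, UV sensor 0.62, gas sampler 0.56 lead.
Taking hyperspectral sensor + LiDAR unit + acoustic recorder + UV sensor + gas sampler: 646 g used, 340 in data value.
Nothing else feasible within 677 g beats 340.

340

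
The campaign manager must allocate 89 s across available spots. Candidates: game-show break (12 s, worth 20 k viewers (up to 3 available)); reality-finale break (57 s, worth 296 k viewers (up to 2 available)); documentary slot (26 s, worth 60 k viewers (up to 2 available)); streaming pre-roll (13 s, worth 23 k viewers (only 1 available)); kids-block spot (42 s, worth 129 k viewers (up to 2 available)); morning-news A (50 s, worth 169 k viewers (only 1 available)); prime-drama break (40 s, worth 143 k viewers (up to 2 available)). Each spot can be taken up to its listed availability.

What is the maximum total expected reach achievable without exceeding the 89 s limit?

356

The ratio ordering already packs tightly: reality-finale break + documentary slot, 83 s, 356.
The spare 6 s is too small for any remaining spot, and no exchange beats 356.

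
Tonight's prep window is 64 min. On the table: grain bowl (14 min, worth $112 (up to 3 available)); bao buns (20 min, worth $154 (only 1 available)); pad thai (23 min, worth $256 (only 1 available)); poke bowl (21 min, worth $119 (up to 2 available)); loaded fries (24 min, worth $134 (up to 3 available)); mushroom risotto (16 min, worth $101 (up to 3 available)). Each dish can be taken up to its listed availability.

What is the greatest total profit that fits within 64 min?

529

Ranking by ratio (profit/min): pad thai 11.13, grain bowl 8.00, bao buns 7.70, mushroom risotto 6.31.
Taking the top-ratio dishes first gives 2×grain bowl + pad thai for 480 (51 min).
Replace 2×grain bowl with bao buns + poke bowl: the trade gains 49 net, giving 529 at 64 min.
No other feasible combination exceeds 529.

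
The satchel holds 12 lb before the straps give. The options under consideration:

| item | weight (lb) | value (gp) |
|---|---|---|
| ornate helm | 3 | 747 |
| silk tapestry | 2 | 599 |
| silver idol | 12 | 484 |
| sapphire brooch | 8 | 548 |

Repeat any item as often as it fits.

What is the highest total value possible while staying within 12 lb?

3594

Density check — silk tapestry 299.50, ornate helm 249.00, sapphire brooch 68.50, silver idol 40.33 are the best per lb.
Taking 6×silk tapestry: 12 lb used, 3594 in value.
That's the maximum — no swap from here does better than 3594.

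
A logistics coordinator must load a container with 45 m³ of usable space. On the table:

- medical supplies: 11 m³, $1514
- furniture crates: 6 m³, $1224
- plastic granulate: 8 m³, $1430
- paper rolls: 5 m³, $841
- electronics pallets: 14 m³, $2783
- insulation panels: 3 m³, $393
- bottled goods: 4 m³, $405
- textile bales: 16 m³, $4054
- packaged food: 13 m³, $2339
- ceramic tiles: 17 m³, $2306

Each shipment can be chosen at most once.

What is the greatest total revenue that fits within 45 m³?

By revenue per m³: textile bales 253.38, furniture crates 204.00, electronics pallets 198.79, packaged food 179.92 lead.
Furniture crates + plastic granulate + electronics pallets + textile bales uses 44 of the 45 m³ and totals 9491.
Nothing else within 45 m³ beats 9491.

9491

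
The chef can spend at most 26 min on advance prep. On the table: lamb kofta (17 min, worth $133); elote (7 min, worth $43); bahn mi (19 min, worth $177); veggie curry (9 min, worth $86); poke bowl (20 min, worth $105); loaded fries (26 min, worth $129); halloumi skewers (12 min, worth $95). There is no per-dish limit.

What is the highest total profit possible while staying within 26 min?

A density-first pass picks elote + 2×veggie curry — 215 at 25 min.
Dropping 2×veggie curry frees 18 min; slotting in bahn mi (19 min) lifts the total to 220 at 26 min.
Nothing else within 26 min beats 220.

220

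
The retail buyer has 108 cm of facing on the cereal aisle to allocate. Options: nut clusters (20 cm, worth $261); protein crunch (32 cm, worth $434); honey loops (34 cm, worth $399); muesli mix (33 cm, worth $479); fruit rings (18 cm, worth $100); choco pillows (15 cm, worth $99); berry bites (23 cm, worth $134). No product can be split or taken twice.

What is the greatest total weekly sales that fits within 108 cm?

Greedy by ratio would take nut clusters + protein crunch + muesli mix + choco pillows: 100 cm used, total 1273.
The 35 cm tied up in nut clusters and choco pillows is better spent on honey loops — total rises to 1312 (99 cm).
No other feasible combination exceeds 1312.

1312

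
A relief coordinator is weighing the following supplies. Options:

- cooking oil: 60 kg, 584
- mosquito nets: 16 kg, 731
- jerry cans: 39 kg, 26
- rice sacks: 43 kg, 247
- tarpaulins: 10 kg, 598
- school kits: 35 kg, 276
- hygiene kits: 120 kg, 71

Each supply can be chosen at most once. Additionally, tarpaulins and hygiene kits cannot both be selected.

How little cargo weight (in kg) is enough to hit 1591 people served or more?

61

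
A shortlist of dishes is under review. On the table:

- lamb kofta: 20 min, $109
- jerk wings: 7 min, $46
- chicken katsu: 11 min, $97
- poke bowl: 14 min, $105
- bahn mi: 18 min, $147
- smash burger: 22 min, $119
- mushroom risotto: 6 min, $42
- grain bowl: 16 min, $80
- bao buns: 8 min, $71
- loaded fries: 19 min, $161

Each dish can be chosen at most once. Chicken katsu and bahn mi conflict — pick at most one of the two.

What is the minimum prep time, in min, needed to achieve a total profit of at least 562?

72

Need the lightest bundle worth ≥ 562.
jerk wings + poke bowl + bahn mi + mushroom risotto + bao buns + loaded fries reaches 572 using 72 min.
Below 72 min the best achievable stays under 562.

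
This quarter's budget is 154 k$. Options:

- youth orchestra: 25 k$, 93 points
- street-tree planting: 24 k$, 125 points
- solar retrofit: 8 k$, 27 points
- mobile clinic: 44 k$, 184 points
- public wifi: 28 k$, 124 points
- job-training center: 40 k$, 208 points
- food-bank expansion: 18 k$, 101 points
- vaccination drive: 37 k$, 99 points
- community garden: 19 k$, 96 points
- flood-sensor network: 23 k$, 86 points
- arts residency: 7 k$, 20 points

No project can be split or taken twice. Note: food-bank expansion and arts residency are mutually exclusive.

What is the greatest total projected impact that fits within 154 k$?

747

The ratio heuristic lands on street-tree planting + public wifi + job-training center + food-bank expansion + community garden + flood-sensor network (740) but leaves 2 k$ idle.
Replace flood-sensor network with youth orchestra: the trade gains 7 net, giving 747 at 154 k$.
Nothing else feasible within 154 k$ beats 747.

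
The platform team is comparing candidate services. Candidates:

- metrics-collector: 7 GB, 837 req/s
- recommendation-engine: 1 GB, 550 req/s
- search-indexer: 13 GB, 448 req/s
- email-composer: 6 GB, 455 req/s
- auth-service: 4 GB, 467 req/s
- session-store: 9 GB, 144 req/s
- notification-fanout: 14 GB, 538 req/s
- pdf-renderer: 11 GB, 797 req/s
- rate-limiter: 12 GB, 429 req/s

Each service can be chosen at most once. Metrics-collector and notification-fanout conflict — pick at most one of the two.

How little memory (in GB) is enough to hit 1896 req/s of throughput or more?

Need the lightest bundle worth ≥ 1896.
metrics-collector + recommendation-engine + email-composer + auth-service: 2309 throughput at 18 GB.
Below 18 GB the best achievable stays under 1896.

18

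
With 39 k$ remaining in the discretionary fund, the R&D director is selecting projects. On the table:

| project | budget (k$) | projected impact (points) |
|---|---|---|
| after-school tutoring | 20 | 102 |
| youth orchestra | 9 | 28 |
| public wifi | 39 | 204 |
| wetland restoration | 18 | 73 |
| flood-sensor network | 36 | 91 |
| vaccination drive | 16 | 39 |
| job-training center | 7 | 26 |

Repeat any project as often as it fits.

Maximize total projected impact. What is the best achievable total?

204

Public wifi uses 39 of the 39 k$ and totals 204.
Nothing else within 39 k$ beats 204.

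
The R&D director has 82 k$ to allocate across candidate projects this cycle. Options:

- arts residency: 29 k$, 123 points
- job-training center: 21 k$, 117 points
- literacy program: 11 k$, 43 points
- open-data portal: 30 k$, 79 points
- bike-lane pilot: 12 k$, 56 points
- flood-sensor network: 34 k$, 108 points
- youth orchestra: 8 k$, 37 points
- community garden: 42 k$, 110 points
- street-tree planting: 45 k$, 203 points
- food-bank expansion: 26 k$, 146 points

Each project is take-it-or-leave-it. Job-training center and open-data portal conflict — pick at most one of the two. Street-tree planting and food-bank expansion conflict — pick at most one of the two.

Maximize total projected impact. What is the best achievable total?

399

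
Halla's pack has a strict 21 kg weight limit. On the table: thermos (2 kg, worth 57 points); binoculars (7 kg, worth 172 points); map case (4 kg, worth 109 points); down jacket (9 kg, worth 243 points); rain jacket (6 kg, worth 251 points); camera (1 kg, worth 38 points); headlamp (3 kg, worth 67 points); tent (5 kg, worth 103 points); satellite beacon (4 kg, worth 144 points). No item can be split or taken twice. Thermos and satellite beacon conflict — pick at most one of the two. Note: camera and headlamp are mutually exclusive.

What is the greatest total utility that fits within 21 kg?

Taking binoculars + map case + rain jacket + satellite beacon: 21 kg used, 676 in utility.
An exhaustive check of the 512 subsets confirms 676.

676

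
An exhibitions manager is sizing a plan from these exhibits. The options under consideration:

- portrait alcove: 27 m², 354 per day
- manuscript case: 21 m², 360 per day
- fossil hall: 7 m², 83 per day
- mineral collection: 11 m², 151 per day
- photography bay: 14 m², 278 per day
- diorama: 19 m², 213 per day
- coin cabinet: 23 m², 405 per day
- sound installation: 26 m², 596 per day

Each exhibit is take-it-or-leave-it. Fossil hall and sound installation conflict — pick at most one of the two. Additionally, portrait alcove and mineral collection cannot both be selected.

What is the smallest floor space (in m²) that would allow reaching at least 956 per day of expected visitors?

Look for the lowest-floor combination reaching 956.
manuscript case + sound installation: 956 expected visitors at 47 m².
No combination under 47 m² hits 956.

47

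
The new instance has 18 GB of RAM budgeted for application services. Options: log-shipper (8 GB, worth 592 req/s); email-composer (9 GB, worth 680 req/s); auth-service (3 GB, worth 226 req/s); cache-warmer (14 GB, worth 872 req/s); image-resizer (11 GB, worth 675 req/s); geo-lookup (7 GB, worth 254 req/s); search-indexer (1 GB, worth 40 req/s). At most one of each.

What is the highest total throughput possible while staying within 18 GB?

1312

Taking the top-ratio services first gives email-composer + auth-service + search-indexer for 946 (13 GB).
Replace auth-service with log-shipper: the trade gains 366 net, giving 1312 at 18 GB.
Nothing else within 18 GB beats 1312.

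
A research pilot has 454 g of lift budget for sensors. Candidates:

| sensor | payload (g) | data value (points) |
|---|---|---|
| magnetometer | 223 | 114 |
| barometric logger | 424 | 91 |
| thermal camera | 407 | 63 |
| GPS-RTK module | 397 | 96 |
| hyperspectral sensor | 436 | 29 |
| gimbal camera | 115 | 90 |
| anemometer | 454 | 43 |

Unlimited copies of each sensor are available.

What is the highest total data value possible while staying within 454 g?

294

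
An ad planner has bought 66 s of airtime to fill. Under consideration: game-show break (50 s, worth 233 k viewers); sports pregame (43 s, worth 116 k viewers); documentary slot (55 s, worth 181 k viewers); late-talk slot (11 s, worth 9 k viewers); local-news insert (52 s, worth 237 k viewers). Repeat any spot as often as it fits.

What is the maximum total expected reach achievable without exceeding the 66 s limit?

246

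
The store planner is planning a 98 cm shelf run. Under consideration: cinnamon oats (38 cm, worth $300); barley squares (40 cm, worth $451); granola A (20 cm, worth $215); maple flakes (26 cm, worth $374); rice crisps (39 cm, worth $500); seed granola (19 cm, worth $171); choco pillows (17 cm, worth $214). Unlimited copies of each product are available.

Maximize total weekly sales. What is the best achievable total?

1337

By weekly sales per cm: maple flakes 14.38, rice crisps 12.82, choco pillows 12.59 lead.
Filling by ratio: 3×maple flakes + choco pillows for 1336, with 3 cm left unused.
Replace choco pillows with granola A: the trade gains 1 net, giving 1337 at 98 cm.
Every other selection either busts 98 cm or fails to beat 1337.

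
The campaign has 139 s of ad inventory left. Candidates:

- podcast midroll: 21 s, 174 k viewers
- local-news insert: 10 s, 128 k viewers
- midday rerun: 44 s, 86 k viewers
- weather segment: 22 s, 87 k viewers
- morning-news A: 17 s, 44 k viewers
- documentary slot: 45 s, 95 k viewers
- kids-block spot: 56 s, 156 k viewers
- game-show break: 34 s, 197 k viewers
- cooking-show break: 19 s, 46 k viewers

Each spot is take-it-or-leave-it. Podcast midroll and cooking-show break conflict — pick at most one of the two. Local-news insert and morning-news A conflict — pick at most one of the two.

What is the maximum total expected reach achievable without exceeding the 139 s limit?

681

Density check — local-news insert 12.80, podcast midroll 8.29, game-show break 5.79 are the best per s.
Taking podcast midroll + local-news insert + weather segment + documentary slot + game-show break: 132 s used, 681 in expected reach.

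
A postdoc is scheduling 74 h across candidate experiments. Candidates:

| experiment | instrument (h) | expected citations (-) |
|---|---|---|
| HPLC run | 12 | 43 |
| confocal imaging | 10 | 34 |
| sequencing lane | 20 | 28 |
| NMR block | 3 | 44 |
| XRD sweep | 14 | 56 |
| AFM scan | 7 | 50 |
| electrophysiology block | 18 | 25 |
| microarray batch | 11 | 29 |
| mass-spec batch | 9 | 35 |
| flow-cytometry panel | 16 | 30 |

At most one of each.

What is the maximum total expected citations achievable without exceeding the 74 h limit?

Density check — NMR block 14.67, AFM scan 7.14, XRD sweep 4.00 are the best per h.
Filling by ratio: HPLC run + confocal imaging + NMR block + XRD sweep + AFM scan + microarray batch + mass-spec batch for 291, with 8 h left unused.
Replace microarray batch with flow-cytometry panel: the trade gains 1 net, giving 292 at 71 h.

292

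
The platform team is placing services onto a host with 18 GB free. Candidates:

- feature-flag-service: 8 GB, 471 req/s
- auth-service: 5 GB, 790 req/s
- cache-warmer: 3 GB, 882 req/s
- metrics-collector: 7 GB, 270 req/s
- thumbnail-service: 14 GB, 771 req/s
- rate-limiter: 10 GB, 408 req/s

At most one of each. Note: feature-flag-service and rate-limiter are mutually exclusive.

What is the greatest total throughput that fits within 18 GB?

Ranking by ratio (throughput/GB): cache-warmer 294.00, auth-service 158.00, feature-flag-service 58.88.
The ratio ordering already packs tightly: feature-flag-service + auth-service + cache-warmer, 16 GB, 2143.
The closest alternative, auth-service + cache-warmer + rate-limiter, reaches only 2080.

2143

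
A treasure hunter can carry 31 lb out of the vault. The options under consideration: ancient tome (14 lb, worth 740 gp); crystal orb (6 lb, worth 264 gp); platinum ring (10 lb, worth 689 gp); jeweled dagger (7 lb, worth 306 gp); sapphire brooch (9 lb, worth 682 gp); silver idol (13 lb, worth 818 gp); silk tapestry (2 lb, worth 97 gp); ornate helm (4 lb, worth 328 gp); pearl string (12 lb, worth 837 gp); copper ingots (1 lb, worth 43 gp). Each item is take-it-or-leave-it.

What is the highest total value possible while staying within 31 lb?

2208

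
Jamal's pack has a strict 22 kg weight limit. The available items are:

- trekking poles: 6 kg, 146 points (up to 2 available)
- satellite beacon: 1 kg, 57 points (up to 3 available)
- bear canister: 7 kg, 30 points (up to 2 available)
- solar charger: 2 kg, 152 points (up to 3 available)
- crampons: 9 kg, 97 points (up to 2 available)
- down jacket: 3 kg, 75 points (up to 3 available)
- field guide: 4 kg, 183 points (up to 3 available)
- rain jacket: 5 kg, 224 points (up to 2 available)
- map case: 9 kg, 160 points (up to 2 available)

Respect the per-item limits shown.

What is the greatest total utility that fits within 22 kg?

By utility per kg: solar charger 76.00, satellite beacon 57.00, field guide 45.75 lead.
The ratio heuristic lands on 3×satellite beacon + 3×solar charger + 3×field guide (1176) but leaves 1 kg idle.
Dropping field guide frees 4 kg; slotting in rain jacket (5 kg) lifts the total to 1217 at 22 kg.
Every other selection either busts 22 kg or exceeds an availability limit or fails to beat 1217.

1217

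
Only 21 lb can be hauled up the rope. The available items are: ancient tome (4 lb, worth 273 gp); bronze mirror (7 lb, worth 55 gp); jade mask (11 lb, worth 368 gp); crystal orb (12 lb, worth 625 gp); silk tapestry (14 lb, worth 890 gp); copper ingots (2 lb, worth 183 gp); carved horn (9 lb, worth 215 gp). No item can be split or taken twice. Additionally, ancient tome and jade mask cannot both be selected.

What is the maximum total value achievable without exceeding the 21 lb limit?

1346

Ancient tome + silk tapestry + copper ingots uses 20 of the 21 lb and totals 1346.
Every other selection either busts 21 lb or breaks a pairing rule or fails to beat 1346.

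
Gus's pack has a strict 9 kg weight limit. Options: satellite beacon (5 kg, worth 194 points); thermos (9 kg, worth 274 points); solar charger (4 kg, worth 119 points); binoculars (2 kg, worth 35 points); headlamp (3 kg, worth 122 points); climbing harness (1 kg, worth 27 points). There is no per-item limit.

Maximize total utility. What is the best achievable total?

Density check — headlamp 40.67, satellite beacon 38.80, thermos 30.44, solar charger 29.75 are the best per kg.
The ratio ordering already packs tightly: 3×headlamp, 9 kg, 366.

366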